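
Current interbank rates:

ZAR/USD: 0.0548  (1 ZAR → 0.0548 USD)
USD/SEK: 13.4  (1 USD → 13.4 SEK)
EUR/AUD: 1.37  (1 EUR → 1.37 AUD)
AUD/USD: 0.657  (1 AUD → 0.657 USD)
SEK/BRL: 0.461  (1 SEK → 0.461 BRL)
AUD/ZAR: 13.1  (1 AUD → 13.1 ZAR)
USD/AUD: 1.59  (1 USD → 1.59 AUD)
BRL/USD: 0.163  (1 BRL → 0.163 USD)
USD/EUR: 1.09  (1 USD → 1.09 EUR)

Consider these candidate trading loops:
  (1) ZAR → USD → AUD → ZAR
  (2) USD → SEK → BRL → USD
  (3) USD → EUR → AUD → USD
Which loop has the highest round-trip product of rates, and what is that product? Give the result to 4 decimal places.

1.1414

(1) 0.0548 × 1.59 × 13.1 = 1.14143
(2) 13.4 × 0.461 × 0.163 = 1.00692
(3) 1.09 × 1.37 × 0.657 = 0.98110
Highest is cycle (1) at 1.1414 (>1, arbitrage).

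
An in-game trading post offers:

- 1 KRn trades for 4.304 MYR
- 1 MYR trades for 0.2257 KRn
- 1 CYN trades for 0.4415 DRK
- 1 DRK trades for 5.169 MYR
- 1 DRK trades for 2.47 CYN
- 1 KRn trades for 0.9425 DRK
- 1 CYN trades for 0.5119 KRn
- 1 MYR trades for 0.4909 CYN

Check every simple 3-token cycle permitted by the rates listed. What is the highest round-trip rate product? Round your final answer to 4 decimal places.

CYN→KRn→DRK→CYN: 0.5119 × 0.9425 × 2.47 = 1.19169
CYN→DRK→MYR→CYN: 0.4415 × 5.169 × 0.4909 = 1.12029
DRK→MYR→KRn→DRK: 5.169 × 0.2257 × 0.9425 = 1.09956
CYN→KRn→MYR→CYN: 0.5119 × 4.304 × 0.4909 = 1.08156
Maximum is CYN→KRn→DRK→CYN at 1.1917; arbitrage exists.

1.1917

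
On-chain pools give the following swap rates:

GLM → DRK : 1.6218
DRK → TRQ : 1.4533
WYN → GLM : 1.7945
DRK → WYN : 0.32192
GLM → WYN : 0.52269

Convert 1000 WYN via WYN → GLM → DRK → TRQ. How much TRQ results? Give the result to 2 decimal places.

1000 WYN × 1.7945 = 1794.5 GLM
1794.5 GLM × 1.6218 = 2910.3201 DRK
2910.3201 DRK × 1.4533 = 4229.56820133 TRQ

4229.57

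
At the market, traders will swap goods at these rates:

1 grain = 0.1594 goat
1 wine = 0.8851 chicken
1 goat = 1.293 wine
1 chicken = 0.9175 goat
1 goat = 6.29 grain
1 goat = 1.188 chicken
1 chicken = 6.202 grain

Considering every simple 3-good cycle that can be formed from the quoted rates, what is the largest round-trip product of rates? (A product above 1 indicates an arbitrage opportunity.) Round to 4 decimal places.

1.1745

grain→goat→chicken→grain: 0.1594 × 1.188 × 6.202 = 1.17446
wine→chicken→goat→wine: 0.8851 × 0.9175 × 1.293 = 1.05002
Maximum is grain→goat→chicken→grain at 1.1745; arbitrage exists.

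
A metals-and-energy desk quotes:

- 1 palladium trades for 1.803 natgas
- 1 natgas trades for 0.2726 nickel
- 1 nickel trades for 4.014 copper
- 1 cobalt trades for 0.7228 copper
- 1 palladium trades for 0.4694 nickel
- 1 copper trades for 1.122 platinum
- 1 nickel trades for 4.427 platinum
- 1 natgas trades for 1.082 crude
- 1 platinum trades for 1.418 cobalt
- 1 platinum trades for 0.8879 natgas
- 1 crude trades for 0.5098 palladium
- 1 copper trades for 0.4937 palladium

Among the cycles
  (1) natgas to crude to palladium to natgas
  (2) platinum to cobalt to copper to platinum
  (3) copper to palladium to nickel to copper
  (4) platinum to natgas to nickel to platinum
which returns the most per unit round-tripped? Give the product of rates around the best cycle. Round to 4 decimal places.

(1) 1.082 × 0.5098 × 1.803 = 0.99454
(2) 1.418 × 0.7228 × 1.122 = 1.14997
(3) 0.4937 × 0.4694 × 4.014 = 0.93022
(4) 0.8879 × 0.2726 × 4.427 = 1.07152
Highest is cycle (2) at 1.1500 (>1, arbitrage).

1.1500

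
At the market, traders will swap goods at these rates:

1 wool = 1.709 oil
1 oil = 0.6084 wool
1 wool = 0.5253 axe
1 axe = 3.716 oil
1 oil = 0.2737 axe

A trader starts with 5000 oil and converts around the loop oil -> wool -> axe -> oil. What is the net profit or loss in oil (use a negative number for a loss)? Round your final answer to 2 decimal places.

938.03

5000 oil × 0.6084 = 3042 wool
3042 wool × 0.5253 = 1597.9626 axe
1597.9626 axe × 3.716 = 5938.0290216 oil
Net change: 5938.0290216 − 5000 = 938.0290216 oil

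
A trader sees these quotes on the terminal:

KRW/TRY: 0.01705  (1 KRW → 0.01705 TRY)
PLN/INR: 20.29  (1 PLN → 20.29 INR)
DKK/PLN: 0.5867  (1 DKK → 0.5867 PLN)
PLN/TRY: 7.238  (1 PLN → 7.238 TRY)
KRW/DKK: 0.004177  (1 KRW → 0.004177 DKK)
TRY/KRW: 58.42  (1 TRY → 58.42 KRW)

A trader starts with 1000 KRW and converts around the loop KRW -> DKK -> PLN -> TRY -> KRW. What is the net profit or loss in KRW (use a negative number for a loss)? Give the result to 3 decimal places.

1000 KRW × 0.004177 = 4.177 DKK
4.177 DKK × 0.5867 = 2.4506459 PLN
2.4506459 PLN × 7.238 = 17.7377750242 TRY
17.7377750242 TRY × 58.42 = 1036.240816913764 KRW
Net change: 1036.240816913764 − 1000 = 36.240816913764 KRW

36.241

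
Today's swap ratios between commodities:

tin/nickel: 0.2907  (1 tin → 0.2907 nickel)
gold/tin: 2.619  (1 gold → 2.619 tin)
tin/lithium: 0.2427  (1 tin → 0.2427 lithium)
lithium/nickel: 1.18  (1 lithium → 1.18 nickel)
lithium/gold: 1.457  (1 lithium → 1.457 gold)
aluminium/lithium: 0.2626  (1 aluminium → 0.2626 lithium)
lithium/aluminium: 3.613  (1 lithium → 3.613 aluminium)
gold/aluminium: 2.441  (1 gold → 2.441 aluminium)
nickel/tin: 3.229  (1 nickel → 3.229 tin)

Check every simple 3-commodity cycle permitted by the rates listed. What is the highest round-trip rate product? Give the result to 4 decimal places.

aluminium→lithium→gold→aluminium: 0.2626 × 1.457 × 2.441 = 0.93395
tin→lithium→gold→tin: 0.2427 × 1.457 × 2.619 = 0.92611
nickel→tin→lithium→nickel: 3.229 × 0.2427 × 1.18 = 0.92474
Maximum is aluminium→lithium→gold→aluminium at 0.9339; no arbitrage — every cycle loses value.

0.9339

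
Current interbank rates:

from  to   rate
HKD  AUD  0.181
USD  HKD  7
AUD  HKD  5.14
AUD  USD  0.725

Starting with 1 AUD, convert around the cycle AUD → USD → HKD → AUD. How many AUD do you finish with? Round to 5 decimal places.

1 AUD × 0.725 = 0.725 USD
0.725 USD × 7 = 5.075 HKD
5.075 HKD × 0.181 = 0.918575 AUD

0.91858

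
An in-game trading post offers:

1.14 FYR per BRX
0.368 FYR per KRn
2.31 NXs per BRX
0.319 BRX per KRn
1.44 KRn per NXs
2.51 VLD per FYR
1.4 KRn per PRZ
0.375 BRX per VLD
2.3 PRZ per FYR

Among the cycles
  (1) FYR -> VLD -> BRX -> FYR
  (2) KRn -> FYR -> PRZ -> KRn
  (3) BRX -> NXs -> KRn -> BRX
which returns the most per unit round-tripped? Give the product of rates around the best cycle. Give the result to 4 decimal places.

1.1850

(1) 2.51 × 0.375 × 1.14 = 1.07303
(2) 0.368 × 2.3 × 1.4 = 1.18496
(3) 2.31 × 1.44 × 0.319 = 1.06112
Highest is cycle (2) at 1.1850 (>1, arbitrage).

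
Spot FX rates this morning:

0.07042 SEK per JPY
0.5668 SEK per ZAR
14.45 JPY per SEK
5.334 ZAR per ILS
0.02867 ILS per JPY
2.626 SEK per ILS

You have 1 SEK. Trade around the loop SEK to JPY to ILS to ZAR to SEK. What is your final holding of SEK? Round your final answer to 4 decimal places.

1 SEK × 14.45 = 14.45 JPY
14.45 JPY × 0.02867 = 0.4142815 ILS
0.4142815 ILS × 5.334 = 2.209777521 ZAR
2.209777521 ZAR × 0.5668 = 1.2525018989028 SEK

1.2525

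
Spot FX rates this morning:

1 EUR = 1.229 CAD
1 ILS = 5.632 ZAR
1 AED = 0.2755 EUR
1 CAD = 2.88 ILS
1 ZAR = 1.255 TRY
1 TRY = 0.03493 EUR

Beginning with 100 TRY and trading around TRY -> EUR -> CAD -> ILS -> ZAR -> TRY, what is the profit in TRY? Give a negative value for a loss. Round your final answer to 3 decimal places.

100 TRY × 0.03493 = 3.493 EUR
3.493 EUR × 1.229 = 4.292897 CAD
4.292897 CAD × 2.88 = 12.36354336 ILS
12.36354336 ILS × 5.632 = 69.63147620352 ZAR
69.63147620352 ZAR × 1.255 = 87.3875026354176 TRY
Net change: 87.3875026354176 − 100 = -12.6124973645824 TRY

-12.612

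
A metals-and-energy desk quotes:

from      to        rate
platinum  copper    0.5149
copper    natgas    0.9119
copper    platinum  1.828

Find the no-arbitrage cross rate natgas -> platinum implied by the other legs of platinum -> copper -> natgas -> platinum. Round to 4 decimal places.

2.1298

Known legs of the cycle: 0.5149 × 0.9119 = 0.46953731
For no arbitrage the full-cycle product must be 1, so the missing rate is 1 / 0.46953731 ≈ 2.129756.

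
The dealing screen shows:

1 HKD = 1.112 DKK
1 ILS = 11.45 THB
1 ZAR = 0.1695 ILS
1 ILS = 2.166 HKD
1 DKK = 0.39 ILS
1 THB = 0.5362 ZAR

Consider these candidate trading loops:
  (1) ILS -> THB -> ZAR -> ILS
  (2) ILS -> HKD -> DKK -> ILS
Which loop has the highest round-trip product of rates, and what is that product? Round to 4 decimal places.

1.0406

(1) 11.45 × 0.5362 × 0.1695 = 1.04064
(2) 2.166 × 1.112 × 0.39 = 0.93935
Highest is cycle (1) at 1.0406 (>1, arbitrage).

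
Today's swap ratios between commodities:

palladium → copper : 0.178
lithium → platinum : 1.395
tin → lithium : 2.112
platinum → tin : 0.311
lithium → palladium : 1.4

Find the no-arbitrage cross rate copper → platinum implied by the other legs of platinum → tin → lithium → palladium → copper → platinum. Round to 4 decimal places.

Known legs of the cycle: 0.311 × 2.112 × 1.4 × 0.178 = 0.1636825344
For no arbitrage the full-cycle product must be 1, so the missing rate is 1 / 0.1636825344 ≈ 6.109387.

6.1094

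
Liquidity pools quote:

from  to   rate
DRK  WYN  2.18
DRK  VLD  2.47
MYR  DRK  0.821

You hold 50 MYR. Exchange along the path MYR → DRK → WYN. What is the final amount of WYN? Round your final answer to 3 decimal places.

50 MYR × 0.821 = 41.05 DRK
41.05 DRK × 2.18 = 89.489 WYN

89.489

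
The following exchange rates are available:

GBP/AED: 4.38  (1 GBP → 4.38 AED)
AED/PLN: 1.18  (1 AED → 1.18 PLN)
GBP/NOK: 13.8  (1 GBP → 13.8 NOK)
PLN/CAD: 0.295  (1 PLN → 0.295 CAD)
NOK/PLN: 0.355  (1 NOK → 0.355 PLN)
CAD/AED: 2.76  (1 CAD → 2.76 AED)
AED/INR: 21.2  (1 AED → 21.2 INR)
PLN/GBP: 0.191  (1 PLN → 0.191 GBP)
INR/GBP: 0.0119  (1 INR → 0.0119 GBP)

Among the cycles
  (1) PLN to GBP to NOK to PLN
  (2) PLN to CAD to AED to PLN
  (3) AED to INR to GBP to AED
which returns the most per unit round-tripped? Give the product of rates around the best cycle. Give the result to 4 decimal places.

1.1050

(1) 0.191 × 13.8 × 0.355 = 0.93571
(2) 0.295 × 2.76 × 1.18 = 0.96076
(3) 21.2 × 0.0119 × 4.38 = 1.10499
Highest is cycle (3) at 1.1050 (>1, arbitrage).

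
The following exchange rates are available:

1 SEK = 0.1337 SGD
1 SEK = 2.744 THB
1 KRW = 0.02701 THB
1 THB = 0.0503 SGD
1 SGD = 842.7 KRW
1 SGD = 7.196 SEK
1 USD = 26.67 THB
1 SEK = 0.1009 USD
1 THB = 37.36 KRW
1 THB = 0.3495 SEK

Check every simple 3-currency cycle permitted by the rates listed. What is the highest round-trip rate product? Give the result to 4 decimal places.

SGD→KRW→THB→SGD: 842.7 × 0.02701 × 0.0503 = 1.14489
SGD→SEK→THB→SGD: 7.196 × 2.744 × 0.0503 = 0.99321
THB→SEK→USD→THB: 0.3495 × 0.1009 × 26.67 = 0.94051
Maximum is SGD→KRW→THB→SGD at 1.1449; arbitrage exists.

1.1449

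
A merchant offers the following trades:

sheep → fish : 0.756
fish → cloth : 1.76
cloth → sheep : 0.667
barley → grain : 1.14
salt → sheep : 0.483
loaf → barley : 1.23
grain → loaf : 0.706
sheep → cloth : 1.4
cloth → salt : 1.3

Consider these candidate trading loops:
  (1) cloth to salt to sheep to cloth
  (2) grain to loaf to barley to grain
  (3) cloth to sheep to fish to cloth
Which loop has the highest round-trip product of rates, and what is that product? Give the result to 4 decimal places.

0.9900

(1) 1.3 × 0.483 × 1.4 = 0.87906
(2) 0.706 × 1.23 × 1.14 = 0.98995
(3) 0.667 × 0.756 × 1.76 = 0.88748
Highest is cycle (2) at 0.9900 (≤1, no arbitrage).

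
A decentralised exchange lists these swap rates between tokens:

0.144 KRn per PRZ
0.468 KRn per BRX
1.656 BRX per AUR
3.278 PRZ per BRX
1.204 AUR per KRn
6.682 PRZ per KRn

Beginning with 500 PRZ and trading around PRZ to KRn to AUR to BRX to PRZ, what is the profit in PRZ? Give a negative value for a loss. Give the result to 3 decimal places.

-29.426

500 PRZ × 0.144 = 72 KRn
72 KRn × 1.204 = 86.688 AUR
86.688 AUR × 1.656 = 143.555328 BRX
143.555328 BRX × 3.278 = 470.574365184 PRZ
Net change: 470.574365184 − 500 = -29.425634816 PRZ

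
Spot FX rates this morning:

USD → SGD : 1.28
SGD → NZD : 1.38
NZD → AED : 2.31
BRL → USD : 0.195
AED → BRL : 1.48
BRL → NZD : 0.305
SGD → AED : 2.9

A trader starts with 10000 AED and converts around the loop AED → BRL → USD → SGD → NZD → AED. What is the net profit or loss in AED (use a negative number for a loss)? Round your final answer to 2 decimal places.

1775.99

10000 AED × 1.48 = 14800 BRL
14800 BRL × 0.195 = 2886 USD
2886 USD × 1.28 = 3694.08 SGD
3694.08 SGD × 1.38 = 5097.8304 NZD
5097.8304 NZD × 2.31 = 11775.988224 AED
Net change: 11775.988224 − 10000 = 1775.988224 AED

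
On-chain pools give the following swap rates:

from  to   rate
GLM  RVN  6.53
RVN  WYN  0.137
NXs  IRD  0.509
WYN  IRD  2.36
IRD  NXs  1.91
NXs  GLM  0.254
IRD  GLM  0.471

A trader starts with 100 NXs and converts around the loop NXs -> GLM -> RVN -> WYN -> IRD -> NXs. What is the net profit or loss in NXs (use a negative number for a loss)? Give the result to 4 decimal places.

2.4266

100 NXs × 0.254 = 25.4 GLM
25.4 GLM × 6.53 = 165.862 RVN
165.862 RVN × 0.137 = 22.723094 WYN
22.723094 WYN × 2.36 = 53.62650184 IRD
53.62650184 IRD × 1.91 = 102.4266185144 NXs
Net change: 102.4266185144 − 100 = 2.4266185144 NXs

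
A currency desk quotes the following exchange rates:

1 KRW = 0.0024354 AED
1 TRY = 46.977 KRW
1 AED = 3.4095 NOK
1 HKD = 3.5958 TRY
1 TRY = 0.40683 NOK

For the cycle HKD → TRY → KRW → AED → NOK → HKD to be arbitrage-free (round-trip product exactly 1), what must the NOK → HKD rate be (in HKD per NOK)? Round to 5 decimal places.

Known legs of the cycle: 3.5958 × 46.977 × 0.0024354 × 3.4095 = 1.40262573641448258
For no arbitrage the full-cycle product must be 1, so the missing rate is 1 / 1.40262573641448258 ≈ 0.7129486.

0.71295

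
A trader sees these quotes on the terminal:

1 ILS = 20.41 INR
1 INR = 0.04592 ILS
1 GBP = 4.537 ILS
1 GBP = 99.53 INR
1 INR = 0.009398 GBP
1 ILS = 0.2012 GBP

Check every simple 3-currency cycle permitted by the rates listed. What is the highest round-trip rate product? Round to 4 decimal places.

GBP→INR→ILS→GBP: 99.53 × 0.04592 × 0.2012 = 0.91957
GBP→ILS→INR→GBP: 4.537 × 20.41 × 0.009398 = 0.87026
Maximum is GBP→INR→ILS→GBP at 0.9196; no arbitrage — every cycle loses value.

0.9196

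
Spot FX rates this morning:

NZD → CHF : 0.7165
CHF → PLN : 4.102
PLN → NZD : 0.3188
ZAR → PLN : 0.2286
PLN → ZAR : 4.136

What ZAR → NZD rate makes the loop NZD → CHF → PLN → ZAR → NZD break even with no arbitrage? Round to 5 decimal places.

0.08226

Known legs of the cycle: 0.7165 × 4.102 × 4.136 = 12.156047288
For no arbitrage the full-cycle product must be 1, so the missing rate is 1 / 12.156047288 ≈ 0.0822636.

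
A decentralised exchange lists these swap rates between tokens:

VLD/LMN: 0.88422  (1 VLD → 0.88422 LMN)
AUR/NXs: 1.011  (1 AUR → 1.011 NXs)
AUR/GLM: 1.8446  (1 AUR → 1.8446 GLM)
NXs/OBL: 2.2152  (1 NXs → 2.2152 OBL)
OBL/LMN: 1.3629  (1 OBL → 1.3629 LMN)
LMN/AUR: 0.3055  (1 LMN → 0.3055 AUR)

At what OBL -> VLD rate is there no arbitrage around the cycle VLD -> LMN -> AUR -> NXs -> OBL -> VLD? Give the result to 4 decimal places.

Known legs of the cycle: 0.88422 × 0.3055 × 1.011 × 2.2152 = 0.604972518477912
For no arbitrage the full-cycle product must be 1, so the missing rate is 1 / 0.604972518477912 ≈ 1.652968.

1.6530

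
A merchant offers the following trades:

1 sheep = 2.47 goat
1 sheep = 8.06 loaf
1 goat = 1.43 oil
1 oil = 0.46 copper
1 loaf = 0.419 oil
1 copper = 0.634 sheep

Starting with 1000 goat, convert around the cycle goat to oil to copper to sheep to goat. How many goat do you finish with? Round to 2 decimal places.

1000 goat × 1.43 = 1430 oil
1430 oil × 0.46 = 657.8 copper
657.8 copper × 0.634 = 417.0452 sheep
417.0452 sheep × 2.47 = 1030.101644 goat

1030.10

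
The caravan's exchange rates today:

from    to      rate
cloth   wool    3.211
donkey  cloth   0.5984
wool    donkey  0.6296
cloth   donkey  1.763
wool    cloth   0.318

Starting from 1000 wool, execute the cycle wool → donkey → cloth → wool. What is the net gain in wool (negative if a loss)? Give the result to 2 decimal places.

209.75

1000 wool × 0.6296 = 629.6 donkey
629.6 donkey × 0.5984 = 376.75264 cloth
376.75264 cloth × 3.211 = 1209.75272704 wool
Net change: 1209.75272704 − 1000 = 209.75272704 wool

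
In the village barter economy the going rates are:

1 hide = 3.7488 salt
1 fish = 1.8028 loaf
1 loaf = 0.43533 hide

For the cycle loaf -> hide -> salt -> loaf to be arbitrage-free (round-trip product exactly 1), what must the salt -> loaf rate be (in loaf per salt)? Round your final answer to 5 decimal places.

0.61276

Known legs of the cycle: 0.43533 × 3.7488 = 1.631965104
For no arbitrage the full-cycle product must be 1, so the missing rate is 1 / 1.631965104 ≈ 0.6127582.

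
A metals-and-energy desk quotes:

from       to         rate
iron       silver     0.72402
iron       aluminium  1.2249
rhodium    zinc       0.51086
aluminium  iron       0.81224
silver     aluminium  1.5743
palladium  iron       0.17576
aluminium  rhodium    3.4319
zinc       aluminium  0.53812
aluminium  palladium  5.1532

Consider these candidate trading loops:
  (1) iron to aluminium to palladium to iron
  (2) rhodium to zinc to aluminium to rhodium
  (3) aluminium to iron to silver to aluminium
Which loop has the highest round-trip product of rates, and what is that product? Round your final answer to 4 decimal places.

1.1094

(1) 1.2249 × 5.1532 × 0.17576 = 1.10942
(2) 0.51086 × 0.53812 × 3.4319 = 0.94344
(3) 0.81224 × 0.72402 × 1.5743 = 0.92581
Highest is cycle (1) at 1.1094 (>1, arbitrage).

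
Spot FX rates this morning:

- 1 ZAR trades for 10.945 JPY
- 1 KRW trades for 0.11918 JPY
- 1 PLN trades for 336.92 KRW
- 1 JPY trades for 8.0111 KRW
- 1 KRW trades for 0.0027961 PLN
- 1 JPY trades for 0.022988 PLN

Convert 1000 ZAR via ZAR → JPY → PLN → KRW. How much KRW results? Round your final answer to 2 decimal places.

84770.31

1000 ZAR × 10.945 = 10945 JPY
10945 JPY × 0.022988 = 251.60366 PLN
251.60366 PLN × 336.92 = 84770.3051272 KRW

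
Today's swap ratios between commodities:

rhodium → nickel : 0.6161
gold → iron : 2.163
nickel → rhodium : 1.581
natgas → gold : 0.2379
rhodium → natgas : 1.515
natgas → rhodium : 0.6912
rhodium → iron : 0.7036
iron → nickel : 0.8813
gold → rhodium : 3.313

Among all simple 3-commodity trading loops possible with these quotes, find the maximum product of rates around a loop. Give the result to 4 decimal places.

1.1941

rhodium→natgas→gold→rhodium: 1.515 × 0.2379 × 3.313 = 1.19407
rhodium→iron→nickel→rhodium: 0.7036 × 0.8813 × 1.581 = 0.98035
Maximum is rhodium→natgas→gold→rhodium at 1.1941; arbitrage exists.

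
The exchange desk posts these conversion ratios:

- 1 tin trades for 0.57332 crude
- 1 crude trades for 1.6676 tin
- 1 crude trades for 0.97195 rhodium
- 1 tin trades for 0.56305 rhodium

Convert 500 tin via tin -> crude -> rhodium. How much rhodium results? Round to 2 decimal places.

278.62

500 tin × 0.57332 = 286.66 crude
286.66 crude × 0.97195 = 278.619187 rhodium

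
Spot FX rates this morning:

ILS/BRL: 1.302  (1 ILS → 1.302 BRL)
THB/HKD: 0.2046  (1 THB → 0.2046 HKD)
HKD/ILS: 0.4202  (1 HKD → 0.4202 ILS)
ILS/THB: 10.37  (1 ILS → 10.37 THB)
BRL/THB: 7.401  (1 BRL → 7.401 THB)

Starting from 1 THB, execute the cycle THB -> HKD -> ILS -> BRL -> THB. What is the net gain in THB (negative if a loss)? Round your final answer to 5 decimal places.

1 THB × 0.2046 = 0.2046 HKD
0.2046 HKD × 0.4202 = 0.08597292 ILS
0.08597292 ILS × 1.302 = 0.11193674184 BRL
0.11193674184 BRL × 7.401 = 0.82844382635784 THB
Net change: 0.82844382635784 − 1 = -0.17155617364216 THB

-0.17156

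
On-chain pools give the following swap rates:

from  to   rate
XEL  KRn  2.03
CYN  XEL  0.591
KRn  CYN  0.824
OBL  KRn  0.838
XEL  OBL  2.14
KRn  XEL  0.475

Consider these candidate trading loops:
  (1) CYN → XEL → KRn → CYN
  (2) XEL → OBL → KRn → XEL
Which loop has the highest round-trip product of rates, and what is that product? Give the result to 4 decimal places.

0.9886

(1) 0.591 × 2.03 × 0.824 = 0.98858
(2) 2.14 × 0.838 × 0.475 = 0.85183
Highest is cycle (1) at 0.9886 (≤1, no arbitrage).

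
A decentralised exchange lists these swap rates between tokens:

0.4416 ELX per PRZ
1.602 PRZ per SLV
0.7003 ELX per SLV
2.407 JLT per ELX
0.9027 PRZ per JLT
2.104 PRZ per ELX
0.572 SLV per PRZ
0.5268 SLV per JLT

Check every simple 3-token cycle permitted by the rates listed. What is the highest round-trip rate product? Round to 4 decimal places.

0.9595

ELX→JLT→PRZ→ELX: 2.407 × 0.9027 × 0.4416 = 0.95951
ELX→JLT→SLV→ELX: 2.407 × 0.5268 × 0.7003 = 0.88799
ELX→PRZ→SLV→ELX: 2.104 × 0.572 × 0.7003 = 0.84280
Maximum is ELX→JLT→PRZ→ELX at 0.9595; no arbitrage — every cycle loses value.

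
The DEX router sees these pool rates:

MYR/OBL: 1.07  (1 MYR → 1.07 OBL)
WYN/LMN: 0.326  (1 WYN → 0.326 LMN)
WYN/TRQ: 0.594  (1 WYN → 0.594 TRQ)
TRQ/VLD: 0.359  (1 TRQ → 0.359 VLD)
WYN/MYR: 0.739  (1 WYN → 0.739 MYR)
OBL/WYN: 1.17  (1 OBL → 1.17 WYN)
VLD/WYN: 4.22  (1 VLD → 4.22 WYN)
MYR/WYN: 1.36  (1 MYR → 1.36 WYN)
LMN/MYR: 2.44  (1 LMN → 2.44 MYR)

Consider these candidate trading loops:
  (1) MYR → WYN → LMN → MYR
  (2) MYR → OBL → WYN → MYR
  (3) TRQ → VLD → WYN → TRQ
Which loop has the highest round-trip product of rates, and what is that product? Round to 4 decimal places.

1.0818

(1) 1.36 × 0.326 × 2.44 = 1.08180
(2) 1.07 × 1.17 × 0.739 = 0.92515
(3) 0.359 × 4.22 × 0.594 = 0.89990
Highest is cycle (1) at 1.0818 (>1, arbitrage).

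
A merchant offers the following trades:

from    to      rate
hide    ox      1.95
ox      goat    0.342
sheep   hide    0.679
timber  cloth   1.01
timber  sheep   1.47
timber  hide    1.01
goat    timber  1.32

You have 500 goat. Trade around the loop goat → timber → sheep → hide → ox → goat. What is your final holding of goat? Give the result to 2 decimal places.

439.33

500 goat × 1.32 = 660 timber
660 timber × 1.47 = 970.2 sheep
970.2 sheep × 0.679 = 658.7658 hide
658.7658 hide × 1.95 = 1284.59331 ox
1284.59331 ox × 0.342 = 439.33091202 goat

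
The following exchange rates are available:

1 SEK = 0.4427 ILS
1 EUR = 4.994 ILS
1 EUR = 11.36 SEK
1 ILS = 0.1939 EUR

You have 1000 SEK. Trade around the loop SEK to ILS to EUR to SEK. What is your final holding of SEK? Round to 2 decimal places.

1000 SEK × 0.4427 = 442.7 ILS
442.7 ILS × 0.1939 = 85.83953 EUR
85.83953 EUR × 11.36 = 975.1370608 SEK

975.14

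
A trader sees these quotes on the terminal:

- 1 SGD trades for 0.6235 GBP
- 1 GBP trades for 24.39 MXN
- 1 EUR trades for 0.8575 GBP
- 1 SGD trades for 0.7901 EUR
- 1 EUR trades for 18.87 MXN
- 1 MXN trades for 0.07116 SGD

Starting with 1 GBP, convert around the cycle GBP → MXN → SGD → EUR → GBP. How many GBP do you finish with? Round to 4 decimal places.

1.1759

1 GBP × 24.39 = 24.39 MXN
24.39 MXN × 0.07116 = 1.7355924 SGD
1.7355924 SGD × 0.7901 = 1.37129155524 EUR
1.37129155524 EUR × 0.8575 = 1.1758825086183 GBP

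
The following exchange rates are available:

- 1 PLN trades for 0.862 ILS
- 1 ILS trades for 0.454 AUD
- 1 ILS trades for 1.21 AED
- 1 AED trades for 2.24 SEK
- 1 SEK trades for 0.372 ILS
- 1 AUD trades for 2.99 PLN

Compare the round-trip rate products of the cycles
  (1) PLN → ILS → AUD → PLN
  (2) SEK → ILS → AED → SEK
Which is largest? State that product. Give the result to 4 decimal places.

(1) 0.862 × 0.454 × 2.99 = 1.17013
(2) 0.372 × 1.21 × 2.24 = 1.00827
Highest is cycle (1) at 1.1701 (>1, arbitrage).

1.1701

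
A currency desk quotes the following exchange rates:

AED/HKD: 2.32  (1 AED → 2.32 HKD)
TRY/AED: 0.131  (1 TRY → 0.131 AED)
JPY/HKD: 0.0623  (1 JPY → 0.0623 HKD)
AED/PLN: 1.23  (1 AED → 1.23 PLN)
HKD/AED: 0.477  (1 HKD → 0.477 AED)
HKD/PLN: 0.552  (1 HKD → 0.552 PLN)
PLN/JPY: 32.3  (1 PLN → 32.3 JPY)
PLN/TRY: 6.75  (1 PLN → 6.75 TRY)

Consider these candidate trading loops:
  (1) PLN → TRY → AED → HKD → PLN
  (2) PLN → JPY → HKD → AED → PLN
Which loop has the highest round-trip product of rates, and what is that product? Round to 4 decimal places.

1.1806

(1) 6.75 × 0.131 × 2.32 × 0.552 = 1.13241
(2) 32.3 × 0.0623 × 0.477 × 1.23 = 1.18063
Highest is cycle (2) at 1.1806 (>1, arbitrage).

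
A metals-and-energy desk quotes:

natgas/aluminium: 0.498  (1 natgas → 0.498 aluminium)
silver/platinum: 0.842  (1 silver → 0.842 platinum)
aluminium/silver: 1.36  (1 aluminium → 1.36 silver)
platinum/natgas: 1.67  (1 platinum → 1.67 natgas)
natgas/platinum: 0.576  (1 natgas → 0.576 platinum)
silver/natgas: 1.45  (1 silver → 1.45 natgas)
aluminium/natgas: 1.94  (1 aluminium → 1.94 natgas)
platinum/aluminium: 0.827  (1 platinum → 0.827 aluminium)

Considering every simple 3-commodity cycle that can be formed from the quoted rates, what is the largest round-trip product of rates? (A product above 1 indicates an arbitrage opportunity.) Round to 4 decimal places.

0.9821

aluminium→silver→natgas→aluminium: 1.36 × 1.45 × 0.498 = 0.98206
aluminium→silver→platinum→aluminium: 1.36 × 0.842 × 0.827 = 0.94701
aluminium→natgas→platinum→aluminium: 1.94 × 0.576 × 0.827 = 0.92412
Maximum is aluminium→silver→natgas→aluminium at 0.9821; no arbitrage — every cycle loses value.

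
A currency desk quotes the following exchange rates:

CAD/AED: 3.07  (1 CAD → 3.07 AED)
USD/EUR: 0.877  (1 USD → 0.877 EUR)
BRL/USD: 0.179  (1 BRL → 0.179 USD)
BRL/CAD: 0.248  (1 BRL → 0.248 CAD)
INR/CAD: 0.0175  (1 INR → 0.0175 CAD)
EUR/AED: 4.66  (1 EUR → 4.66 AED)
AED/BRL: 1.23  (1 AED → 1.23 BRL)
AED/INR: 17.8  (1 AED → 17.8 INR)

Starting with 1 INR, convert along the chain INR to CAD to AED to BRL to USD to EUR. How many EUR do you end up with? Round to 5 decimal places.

1 INR × 0.0175 = 0.0175 CAD
0.0175 CAD × 3.07 = 0.053725 AED
0.053725 AED × 1.23 = 0.06608175 BRL
0.06608175 BRL × 0.179 = 0.01182863325 USD
0.01182863325 USD × 0.877 = 0.01037371136025 EUR

0.01037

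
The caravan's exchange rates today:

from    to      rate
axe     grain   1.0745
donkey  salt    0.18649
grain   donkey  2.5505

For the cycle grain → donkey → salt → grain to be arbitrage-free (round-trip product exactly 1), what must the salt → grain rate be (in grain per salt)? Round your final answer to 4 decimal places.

2.1024

Known legs of the cycle: 2.5505 × 0.18649 = 0.475642745
For no arbitrage the full-cycle product must be 1, so the missing rate is 1 / 0.475642745 ≈ 2.102418.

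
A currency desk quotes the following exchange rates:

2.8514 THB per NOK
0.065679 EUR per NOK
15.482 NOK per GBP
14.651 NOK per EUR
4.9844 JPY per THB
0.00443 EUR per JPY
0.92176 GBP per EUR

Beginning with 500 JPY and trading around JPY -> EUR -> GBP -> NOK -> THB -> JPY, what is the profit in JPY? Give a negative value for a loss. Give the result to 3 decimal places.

-50.748

500 JPY × 0.00443 = 2.215 EUR
2.215 EUR × 0.92176 = 2.0416984 GBP
2.0416984 GBP × 15.482 = 31.6095746288 NOK
31.6095746288 NOK × 2.8514 = 90.13154109656032 THB
90.13154109656032 THB × 4.9844 = 449.251653441695259008 JPY
Net change: 449.251653441695259008 − 500 = -50.748346558304740992 JPY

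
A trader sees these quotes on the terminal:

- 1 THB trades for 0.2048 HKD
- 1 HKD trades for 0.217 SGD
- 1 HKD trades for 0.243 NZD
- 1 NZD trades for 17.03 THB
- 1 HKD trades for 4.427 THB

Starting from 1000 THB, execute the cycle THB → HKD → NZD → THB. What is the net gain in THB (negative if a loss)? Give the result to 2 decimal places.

1000 THB × 0.2048 = 204.8 HKD
204.8 HKD × 0.243 = 49.7664 NZD
49.7664 NZD × 17.03 = 847.521792 THB
Net change: 847.521792 − 1000 = -152.478208 THB

-152.48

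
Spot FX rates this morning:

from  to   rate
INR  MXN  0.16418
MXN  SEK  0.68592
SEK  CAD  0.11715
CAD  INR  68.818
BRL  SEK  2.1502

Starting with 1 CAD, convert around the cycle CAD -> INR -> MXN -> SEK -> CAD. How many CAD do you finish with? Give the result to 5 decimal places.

0.90790

1 CAD × 68.818 = 68.818 INR
68.818 INR × 0.16418 = 11.29853924 MXN
11.29853924 MXN × 0.68592 = 7.7498940355008 SEK
7.7498940355008 SEK × 0.11715 = 0.90790008625891872 CAD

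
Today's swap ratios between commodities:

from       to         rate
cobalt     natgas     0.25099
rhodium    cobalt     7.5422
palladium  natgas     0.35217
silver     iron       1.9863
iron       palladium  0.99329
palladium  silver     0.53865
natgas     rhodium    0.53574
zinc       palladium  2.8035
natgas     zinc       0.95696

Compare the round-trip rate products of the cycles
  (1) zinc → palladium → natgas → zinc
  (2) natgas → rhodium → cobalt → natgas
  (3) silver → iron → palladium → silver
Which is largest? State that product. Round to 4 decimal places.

1.0627

(1) 2.8035 × 0.35217 × 0.95696 = 0.94481
(2) 0.53574 × 7.5422 × 0.25099 = 1.01416
(3) 1.9863 × 0.99329 × 0.53865 = 1.06274
Highest is cycle (3) at 1.0627 (>1, arbitrage).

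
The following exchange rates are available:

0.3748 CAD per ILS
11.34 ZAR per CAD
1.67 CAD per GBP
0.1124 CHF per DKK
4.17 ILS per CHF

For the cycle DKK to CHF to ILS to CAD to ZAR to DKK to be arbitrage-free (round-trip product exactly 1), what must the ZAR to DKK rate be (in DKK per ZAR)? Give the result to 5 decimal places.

Known legs of the cycle: 0.1124 × 4.17 × 0.3748 × 11.34 = 1.992117740256
For no arbitrage the full-cycle product must be 1, so the missing rate is 1 / 1.992117740256 ≈ 0.5019784.

0.50198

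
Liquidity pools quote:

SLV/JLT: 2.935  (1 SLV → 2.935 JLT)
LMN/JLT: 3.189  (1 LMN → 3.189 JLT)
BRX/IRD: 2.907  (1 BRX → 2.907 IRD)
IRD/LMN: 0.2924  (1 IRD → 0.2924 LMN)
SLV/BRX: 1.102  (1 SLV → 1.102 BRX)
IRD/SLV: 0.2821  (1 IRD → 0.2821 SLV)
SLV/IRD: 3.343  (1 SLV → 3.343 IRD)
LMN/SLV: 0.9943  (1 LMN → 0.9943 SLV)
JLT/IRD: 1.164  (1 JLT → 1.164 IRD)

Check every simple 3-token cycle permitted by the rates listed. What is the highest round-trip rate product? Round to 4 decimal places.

1.0854

LMN→JLT→IRD→LMN: 3.189 × 1.164 × 0.2924 = 1.08539
SLV→IRD→LMN→SLV: 3.343 × 0.2924 × 0.9943 = 0.97192
SLV→JLT→IRD→SLV: 2.935 × 1.164 × 0.2821 = 0.96375
SLV→BRX→IRD→SLV: 1.102 × 2.907 × 0.2821 = 0.90371
Maximum is LMN→JLT→IRD→LMN at 1.0854; arbitrage exists.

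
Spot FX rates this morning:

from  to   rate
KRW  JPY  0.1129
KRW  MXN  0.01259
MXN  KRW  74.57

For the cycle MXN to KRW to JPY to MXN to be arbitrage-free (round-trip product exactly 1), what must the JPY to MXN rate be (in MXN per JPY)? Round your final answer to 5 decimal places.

0.11878

Known legs of the cycle: 74.57 × 0.1129 = 8.418953
For no arbitrage the full-cycle product must be 1, so the missing rate is 1 / 8.418953 ≈ 0.1187796.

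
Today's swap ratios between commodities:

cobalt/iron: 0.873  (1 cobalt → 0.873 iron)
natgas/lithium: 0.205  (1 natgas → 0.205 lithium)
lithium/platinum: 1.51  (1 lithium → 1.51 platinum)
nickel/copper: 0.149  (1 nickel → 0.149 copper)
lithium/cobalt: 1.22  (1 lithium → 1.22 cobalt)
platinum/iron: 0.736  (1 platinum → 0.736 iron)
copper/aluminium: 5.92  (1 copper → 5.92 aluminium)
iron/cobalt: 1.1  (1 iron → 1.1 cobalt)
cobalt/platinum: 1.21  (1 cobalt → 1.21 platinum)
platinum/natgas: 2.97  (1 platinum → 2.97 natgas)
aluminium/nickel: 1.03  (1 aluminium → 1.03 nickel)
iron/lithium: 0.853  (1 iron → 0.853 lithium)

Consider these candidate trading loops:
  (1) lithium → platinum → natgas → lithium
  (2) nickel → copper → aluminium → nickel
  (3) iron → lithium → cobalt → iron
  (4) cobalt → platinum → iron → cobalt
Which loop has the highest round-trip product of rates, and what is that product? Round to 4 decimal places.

(1) 1.51 × 2.97 × 0.205 = 0.91936
(2) 0.149 × 5.92 × 1.03 = 0.90854
(3) 0.853 × 1.22 × 0.873 = 0.90850
(4) 1.21 × 0.736 × 1.1 = 0.97962
Highest is cycle (4) at 0.9796 (≤1, no arbitrage).

0.9796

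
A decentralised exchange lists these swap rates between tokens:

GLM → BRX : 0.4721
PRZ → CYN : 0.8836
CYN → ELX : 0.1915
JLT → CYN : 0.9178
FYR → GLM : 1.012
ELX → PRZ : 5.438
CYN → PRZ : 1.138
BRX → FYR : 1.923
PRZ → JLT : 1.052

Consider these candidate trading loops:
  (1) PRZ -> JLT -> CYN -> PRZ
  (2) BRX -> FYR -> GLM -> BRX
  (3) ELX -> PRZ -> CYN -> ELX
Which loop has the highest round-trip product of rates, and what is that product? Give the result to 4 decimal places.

1.0988

(1) 1.052 × 0.9178 × 1.138 = 1.09877
(2) 1.923 × 1.012 × 0.4721 = 0.91874
(3) 5.438 × 0.8836 × 0.1915 = 0.92016
Highest is cycle (1) at 1.0988 (>1, arbitrage).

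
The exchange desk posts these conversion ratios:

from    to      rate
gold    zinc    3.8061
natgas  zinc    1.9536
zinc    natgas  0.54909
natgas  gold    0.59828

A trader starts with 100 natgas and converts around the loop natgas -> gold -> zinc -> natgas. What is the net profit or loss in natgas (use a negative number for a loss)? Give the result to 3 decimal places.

100 natgas × 0.59828 = 59.828 gold
59.828 gold × 3.8061 = 227.7113508 zinc
227.7113508 zinc × 0.54909 = 125.034025610772 natgas
Net change: 125.034025610772 − 100 = 25.034025610772 natgas

25.034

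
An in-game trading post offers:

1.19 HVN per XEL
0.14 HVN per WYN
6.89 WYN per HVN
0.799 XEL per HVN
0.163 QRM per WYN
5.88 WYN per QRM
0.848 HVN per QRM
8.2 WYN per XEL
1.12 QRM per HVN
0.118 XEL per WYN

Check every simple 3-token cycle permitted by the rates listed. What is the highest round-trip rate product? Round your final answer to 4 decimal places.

0.9675

WYN→XEL→HVN→WYN: 0.118 × 1.19 × 6.89 = 0.96749
WYN→QRM→HVN→WYN: 0.163 × 0.848 × 6.89 = 0.95236
WYN→HVN→QRM→WYN: 0.14 × 1.12 × 5.88 = 0.92198
WYN→HVN→XEL→WYN: 0.14 × 0.799 × 8.2 = 0.91725
Maximum is WYN→XEL→HVN→WYN at 0.9675; no arbitrage — every cycle loses value.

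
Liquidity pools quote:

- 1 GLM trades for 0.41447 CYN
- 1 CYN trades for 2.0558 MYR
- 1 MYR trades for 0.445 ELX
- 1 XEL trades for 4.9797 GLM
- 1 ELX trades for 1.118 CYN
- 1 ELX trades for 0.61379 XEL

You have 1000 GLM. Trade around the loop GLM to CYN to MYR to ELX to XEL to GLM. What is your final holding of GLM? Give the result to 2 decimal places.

1000 GLM × 0.41447 = 414.47 CYN
414.47 CYN × 2.0558 = 852.067426 MYR
852.067426 MYR × 0.445 = 379.17000457 ELX
379.17000457 ELX × 0.61379 = 232.7307571050203 XEL
232.7307571050203 XEL × 4.9797 = 1158.92935115586958791 GLM

1158.93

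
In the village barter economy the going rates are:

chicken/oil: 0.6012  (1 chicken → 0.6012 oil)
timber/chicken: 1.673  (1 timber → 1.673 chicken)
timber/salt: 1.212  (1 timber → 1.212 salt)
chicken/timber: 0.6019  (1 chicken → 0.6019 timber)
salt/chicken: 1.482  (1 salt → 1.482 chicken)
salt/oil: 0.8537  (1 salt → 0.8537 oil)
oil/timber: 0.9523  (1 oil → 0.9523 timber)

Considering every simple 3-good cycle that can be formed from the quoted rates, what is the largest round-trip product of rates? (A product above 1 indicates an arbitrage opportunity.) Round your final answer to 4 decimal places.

1.0811

salt→chicken→timber→salt: 1.482 × 0.6019 × 1.212 = 1.08112
salt→oil→timber→salt: 0.8537 × 0.9523 × 1.212 = 0.98533
oil→timber→chicken→oil: 0.9523 × 1.673 × 0.6012 = 0.95783
Maximum is salt→chicken→timber→salt at 1.0811; arbitrage exists.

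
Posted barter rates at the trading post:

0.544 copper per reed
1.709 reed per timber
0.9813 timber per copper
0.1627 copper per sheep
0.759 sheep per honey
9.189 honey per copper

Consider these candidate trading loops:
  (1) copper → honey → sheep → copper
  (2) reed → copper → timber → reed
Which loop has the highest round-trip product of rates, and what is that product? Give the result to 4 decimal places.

(1) 9.189 × 0.759 × 0.1627 = 1.13474
(2) 0.544 × 0.9813 × 1.709 = 0.91231
Highest is cycle (1) at 1.1347 (>1, arbitrage).

1.1347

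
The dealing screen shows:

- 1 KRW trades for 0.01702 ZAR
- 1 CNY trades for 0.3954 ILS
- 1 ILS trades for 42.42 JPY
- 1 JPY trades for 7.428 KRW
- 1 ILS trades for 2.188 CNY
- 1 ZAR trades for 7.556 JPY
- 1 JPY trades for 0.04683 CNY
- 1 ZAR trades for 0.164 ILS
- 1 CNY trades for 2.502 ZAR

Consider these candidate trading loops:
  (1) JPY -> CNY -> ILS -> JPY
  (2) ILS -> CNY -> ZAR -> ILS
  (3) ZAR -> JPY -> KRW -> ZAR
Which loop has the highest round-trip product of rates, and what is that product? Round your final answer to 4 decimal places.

0.9553

(1) 0.04683 × 0.3954 × 42.42 = 0.78547
(2) 2.188 × 2.502 × 0.164 = 0.89780
(3) 7.556 × 7.428 × 0.01702 = 0.95526
Highest is cycle (3) at 0.9553 (≤1, no arbitrage).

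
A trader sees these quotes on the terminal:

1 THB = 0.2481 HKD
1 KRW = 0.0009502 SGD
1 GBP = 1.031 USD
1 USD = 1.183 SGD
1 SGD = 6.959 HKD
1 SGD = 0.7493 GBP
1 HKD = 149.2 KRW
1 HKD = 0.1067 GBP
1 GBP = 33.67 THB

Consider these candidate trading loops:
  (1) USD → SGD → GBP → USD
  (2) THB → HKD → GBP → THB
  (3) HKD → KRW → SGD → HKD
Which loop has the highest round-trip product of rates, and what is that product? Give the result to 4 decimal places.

0.9866

(1) 1.183 × 0.7493 × 1.031 = 0.91390
(2) 0.2481 × 0.1067 × 33.67 = 0.89132
(3) 149.2 × 0.0009502 × 6.959 = 0.98658
Highest is cycle (3) at 0.9866 (≤1, no arbitrage).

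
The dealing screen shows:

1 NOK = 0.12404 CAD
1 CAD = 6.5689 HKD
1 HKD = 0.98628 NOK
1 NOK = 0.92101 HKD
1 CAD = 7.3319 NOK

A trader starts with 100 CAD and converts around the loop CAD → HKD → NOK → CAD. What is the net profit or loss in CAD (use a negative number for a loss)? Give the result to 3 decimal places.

-19.637

100 CAD × 6.5689 = 656.89 HKD
656.89 HKD × 0.98628 = 647.8774692 NOK
647.8774692 NOK × 0.12404 = 80.362721279568 CAD
Net change: 80.362721279568 − 100 = -19.637278720432 CAD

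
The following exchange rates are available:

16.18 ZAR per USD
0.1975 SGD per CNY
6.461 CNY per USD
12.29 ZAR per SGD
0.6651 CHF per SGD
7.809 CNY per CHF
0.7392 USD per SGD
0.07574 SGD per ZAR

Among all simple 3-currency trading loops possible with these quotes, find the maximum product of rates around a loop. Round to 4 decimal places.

1.0258

SGD→CHF→CNY→SGD: 0.6651 × 7.809 × 0.1975 = 1.02577
SGD→USD→CNY→SGD: 0.7392 × 6.461 × 0.1975 = 0.94325
SGD→USD→ZAR→SGD: 0.7392 × 16.18 × 0.07574 = 0.90587
Maximum is SGD→CHF→CNY→SGD at 1.0258; arbitrage exists.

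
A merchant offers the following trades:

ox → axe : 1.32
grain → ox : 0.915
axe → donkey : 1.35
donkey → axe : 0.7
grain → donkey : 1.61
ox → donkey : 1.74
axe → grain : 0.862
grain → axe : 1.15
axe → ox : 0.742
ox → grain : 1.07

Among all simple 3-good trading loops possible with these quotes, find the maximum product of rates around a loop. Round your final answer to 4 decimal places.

1.0411

grain→ox→axe→grain: 0.915 × 1.32 × 0.862 = 1.04112
grain→donkey→axe→grain: 1.61 × 0.7 × 0.862 = 0.97147
grain→axe→ox→grain: 1.15 × 0.742 × 1.07 = 0.91303
donkey→axe→ox→donkey: 0.7 × 0.742 × 1.74 = 0.90376
Maximum is grain→ox→axe→grain at 1.0411; arbitrage exists.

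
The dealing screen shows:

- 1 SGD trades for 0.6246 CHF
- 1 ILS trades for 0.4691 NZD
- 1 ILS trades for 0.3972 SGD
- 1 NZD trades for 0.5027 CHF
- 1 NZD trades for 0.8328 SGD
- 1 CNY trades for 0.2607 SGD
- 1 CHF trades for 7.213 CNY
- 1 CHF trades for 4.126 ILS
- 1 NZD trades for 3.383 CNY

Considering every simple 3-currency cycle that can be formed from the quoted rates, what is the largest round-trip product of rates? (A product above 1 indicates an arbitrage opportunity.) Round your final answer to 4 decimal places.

CHF→CNY→SGD→CHF: 7.213 × 0.2607 × 0.6246 = 1.17452
CHF→ILS→SGD→CHF: 4.126 × 0.3972 × 0.6246 = 1.02362
CHF→ILS→NZD→CHF: 4.126 × 0.4691 × 0.5027 = 0.97298
Maximum is CHF→CNY→SGD→CHF at 1.1745; arbitrage exists.

1.1745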